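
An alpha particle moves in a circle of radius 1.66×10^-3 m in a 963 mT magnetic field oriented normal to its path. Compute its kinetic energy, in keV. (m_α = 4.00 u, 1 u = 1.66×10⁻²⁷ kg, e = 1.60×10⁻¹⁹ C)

K ≈ 0.123 keV

v = qBr/m = (2×1.60×10^-19)(0.963)(1.66×10^-3) / (6.64×10^-27) = 7.70×10^4 m/s.
K = ½mv² = 0.5·(6.64×10^-27)·(7.70×10^4)² = 1.97×10^-17 J = 0.123 keV.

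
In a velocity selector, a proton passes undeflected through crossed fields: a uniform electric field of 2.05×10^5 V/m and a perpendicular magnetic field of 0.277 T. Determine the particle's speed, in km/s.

v ≈ 740 km/s

For zero net force, qE = qvB, so v = E/B.
v = (2.05×10^5) / (0.277) = 7.40×10^5 m/s.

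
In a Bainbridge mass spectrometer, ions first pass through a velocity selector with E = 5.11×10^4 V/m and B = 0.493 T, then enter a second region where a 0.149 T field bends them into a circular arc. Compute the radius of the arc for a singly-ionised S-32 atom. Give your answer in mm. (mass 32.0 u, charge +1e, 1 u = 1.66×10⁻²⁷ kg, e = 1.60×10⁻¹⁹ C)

The selector passes v = E/B = 5.11×10^4/0.493 = 1.04×10^5 m/s.
In the deflection region, r = mv/(qB₂) = (5.31×10^-26)(1.04×10^5) / [(1×1.60×10^-19)(0.149)] = 0.231 m.

r ≈ 231 mm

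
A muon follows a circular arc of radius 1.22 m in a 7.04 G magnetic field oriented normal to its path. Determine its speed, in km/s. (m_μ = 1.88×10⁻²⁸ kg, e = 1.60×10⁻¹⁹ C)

v ≈ 731 km/s

From qvB = mv²/r, v = qBr/m.
v = (1×1.60×10^-19)(7.04×10^-4)(1.22) / (1.88×10^-28) = 7.31×10^5 m/s.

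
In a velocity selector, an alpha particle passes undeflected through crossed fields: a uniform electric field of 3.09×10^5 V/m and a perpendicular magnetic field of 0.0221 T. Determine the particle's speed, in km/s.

For zero net force, qE = qvB, so v = E/B.
v = (3.09×10^5) / (0.0221) = 1.40×10^7 m/s.

v ≈ 14000 km/s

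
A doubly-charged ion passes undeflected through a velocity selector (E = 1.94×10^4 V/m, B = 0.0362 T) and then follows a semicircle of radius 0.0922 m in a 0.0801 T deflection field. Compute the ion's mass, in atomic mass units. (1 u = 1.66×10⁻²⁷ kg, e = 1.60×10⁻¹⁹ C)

m ≈ 2.66 u

v = E/B₁ = 5.36×10^5 m/s.
From r = mv/(qB₂), m = qB₂r/v = (2×1.60×10^-19)(0.0801)(0.0922) / (5.36×10^5) = 4.41×10^-27 kg.
In atomic mass units: m = 4.41×10^-27 / 1.66×10^-27 = 2.66 u.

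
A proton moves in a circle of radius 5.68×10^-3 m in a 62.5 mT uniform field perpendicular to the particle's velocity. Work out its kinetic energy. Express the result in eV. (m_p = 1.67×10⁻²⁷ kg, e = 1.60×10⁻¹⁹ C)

v = qBr/m = (1×1.60×10^-19)(0.0625)(5.68×10^-3) / (1.67×10^-27) = 3.40×10^4 m/s.
K = ½mv² = 0.5·(1.67×10^-27)·(3.40×10^4)² = 9.66×10^-19 J = 6.04 eV.

K ≈ 6.04 eV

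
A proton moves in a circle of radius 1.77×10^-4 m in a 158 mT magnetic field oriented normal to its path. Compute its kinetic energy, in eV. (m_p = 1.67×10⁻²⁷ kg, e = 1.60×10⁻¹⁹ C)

v = qBr/m = (1×1.60×10^-19)(0.158)(1.77×10^-4) / (1.67×10^-27) = 2680 m/s.
K = ½mv² = 0.5·(1.67×10^-27)·(2680)² = 5.99×10^-21 J = 0.0375 eV.

K ≈ 0.0375 eV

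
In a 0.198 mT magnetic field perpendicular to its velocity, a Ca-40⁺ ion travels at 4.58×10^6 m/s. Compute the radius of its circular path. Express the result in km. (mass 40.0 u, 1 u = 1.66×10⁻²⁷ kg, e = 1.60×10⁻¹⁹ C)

r ≈ 9.60 km

The magnetic force provides the centripetal force: qvB = mv²/r, so r = mv/(qB).
r = (6.64×10^-26 kg)(4.58×10^6 m/s) / [(1×1.60×10^-19 C)(1.98×10^-4 T)] = 9600 m.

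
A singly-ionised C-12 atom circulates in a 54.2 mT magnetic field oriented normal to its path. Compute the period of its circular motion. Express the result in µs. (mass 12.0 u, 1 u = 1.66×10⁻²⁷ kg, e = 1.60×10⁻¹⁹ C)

The cyclotron period is independent of speed: T = 2πm/(qB).
T = 2π(1.99×10^-26) / [(1×1.60×10^-19)(0.0542)] = 1.44×10^-5 s.

T ≈ 14.4 µs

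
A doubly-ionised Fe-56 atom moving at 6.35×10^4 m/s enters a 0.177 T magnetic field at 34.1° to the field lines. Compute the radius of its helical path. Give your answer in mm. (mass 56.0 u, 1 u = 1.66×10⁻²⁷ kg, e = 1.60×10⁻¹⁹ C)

r ≈ 58.4 mm

Only the perpendicular component v⊥ = v sin34.1° = 3.56×10^4 m/s is bent by the field.
r = m v⊥ /(qB) = (9.30×10^-26)(3.56×10^4) / [(2×1.60×10^-19)(0.177)] = 0.0584 m.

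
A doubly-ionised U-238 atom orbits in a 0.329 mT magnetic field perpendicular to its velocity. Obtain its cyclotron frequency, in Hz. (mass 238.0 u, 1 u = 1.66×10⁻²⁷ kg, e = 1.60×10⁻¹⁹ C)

f = qB/(2πm) = (2×1.60×10^-19)(3.29×10^-4) / [2π(3.95×10^-25)] = 42.4 Hz.

f ≈ 42.4 Hz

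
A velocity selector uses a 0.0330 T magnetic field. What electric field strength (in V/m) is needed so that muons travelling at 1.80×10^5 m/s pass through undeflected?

E ≈ 5940 V/m

qE = qvB ⇒ E = vB = (1.80×10^5)(0.0330) = 5940 V/m.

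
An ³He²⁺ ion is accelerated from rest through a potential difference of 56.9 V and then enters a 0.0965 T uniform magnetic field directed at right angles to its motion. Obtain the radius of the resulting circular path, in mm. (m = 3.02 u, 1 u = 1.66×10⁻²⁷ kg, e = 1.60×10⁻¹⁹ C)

The kinetic energy gained is K = qV = (2×1.60×10^-19)(56.9) = 1.82×10^-17 J.
v = √(2K/m) = 8.52×10^4 m/s.
r = mv/(qB) = (5.01×10^-27)(8.52×10^4) / [(2×1.60×10^-19)(0.0965)] = 0.0138 m.

r ≈ 13.8 mm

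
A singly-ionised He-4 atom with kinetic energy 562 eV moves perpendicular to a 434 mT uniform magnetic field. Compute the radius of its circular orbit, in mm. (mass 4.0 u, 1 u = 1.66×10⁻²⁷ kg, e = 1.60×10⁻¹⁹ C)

r ≈ 15.7 mm

Convert the energy: K = 562 eV = 8.99×10^-17 J.
v = √(2K/m) = √(2·8.99×10^-17/6.64×10^-27) = 1.65×10^5 m/s.
r = mv/(qB) = (6.64×10^-27)(1.65×10^5) / [(1×1.60×10^-19)(0.434)] = 0.0157 m.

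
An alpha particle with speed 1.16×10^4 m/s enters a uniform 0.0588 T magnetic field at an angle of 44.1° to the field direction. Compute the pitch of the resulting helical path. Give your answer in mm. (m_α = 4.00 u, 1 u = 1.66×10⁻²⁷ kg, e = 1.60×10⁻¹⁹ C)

The velocity component along B is v∥ = v cos44.1° = 8330 m/s.
The cyclotron period T = 2πm/(qB) = 2.22×10^-6 s is set by m, q, B alone.
Pitch = v∥·T = (8330)(2.22×10^-6) = 0.0185 m.

pitch ≈ 18.5 mm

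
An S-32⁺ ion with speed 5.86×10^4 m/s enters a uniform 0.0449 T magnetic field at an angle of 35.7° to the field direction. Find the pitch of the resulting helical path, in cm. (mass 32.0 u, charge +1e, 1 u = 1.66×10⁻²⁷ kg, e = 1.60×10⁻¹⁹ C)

pitch ≈ 221 cm

The velocity component along B is v∥ = v cos35.7° = 4.76×10^4 m/s.
The cyclotron period T = 2πm/(qB) = 4.65×10^-5 s is set by m, q, B alone.
Pitch = v∥·T = (4.76×10^4)(4.65×10^-5) = 2.21 m.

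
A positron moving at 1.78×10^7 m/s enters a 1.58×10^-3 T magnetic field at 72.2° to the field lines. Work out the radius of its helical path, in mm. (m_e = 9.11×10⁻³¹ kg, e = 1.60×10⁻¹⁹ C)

Only the perpendicular component v⊥ = v sin72.2° = 1.69×10^7 m/s is bent by the field.
r = m v⊥ /(qB) = (9.11×10^-31)(1.69×10^7) / [(1×1.60×10^-19)(1.58×10^-3)] = 0.0611 m.

r ≈ 61.1 mm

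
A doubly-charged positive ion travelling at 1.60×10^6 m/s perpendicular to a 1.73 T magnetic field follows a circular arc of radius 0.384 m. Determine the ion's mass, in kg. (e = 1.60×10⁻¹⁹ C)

m ≈ 1.33×10^-25 kg

qvB = mv²/r ⇒ m = qBr/v.
m = (2×1.60×10^-19)(1.73)(0.384) / (1.60×10^6) = 1.33×10^-25 kg.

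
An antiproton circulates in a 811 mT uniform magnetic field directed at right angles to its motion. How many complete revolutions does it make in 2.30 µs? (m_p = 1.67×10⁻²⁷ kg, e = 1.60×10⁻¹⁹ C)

N = 28

T = 2πm/(qB) = 2π(1.67×10^-27) / [(1×1.60×10^-19)(0.811)] = 8.0864×10^-8 s.
N = t/T = 2.30×10^-6 / 8.0864×10^-8 ≈ 28.44, so 28 complete revolutions.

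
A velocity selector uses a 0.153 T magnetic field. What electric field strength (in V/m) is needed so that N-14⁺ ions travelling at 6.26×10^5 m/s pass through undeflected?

qE = qvB ⇒ E = vB = (6.26×10^5)(0.153) = 9.58×10^4 V/m.

E ≈ 9.58×10^4 V/m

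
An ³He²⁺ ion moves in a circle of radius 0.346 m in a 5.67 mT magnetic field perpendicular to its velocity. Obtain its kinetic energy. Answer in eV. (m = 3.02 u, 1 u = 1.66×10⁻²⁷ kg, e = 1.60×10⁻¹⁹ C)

K ≈ 246 eV

v = qBr/m = (2×1.60×10^-19)(5.67×10^-3)(0.346) / (5.01×10^-27) = 1.25×10^5 m/s.
K = ½mv² = 0.5·(5.01×10^-27)·(1.25×10^5)² = 3.93×10^-17 J = 246 eV.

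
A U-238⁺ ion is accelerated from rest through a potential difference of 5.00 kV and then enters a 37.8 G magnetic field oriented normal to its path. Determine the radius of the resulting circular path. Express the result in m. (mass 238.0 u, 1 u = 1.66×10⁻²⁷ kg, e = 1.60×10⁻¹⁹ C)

r ≈ 41.6 m

The kinetic energy gained is K = qV = (1×1.60×10^-19)(5000) = 8.00×10^-16 J.
v = √(2K/m) = 6.36×10^4 m/s.
r = mv/(qB) = (3.95×10^-25)(6.36×10^4) / [(1×1.60×10^-19)(3.78×10^-3)] = 41.6 m.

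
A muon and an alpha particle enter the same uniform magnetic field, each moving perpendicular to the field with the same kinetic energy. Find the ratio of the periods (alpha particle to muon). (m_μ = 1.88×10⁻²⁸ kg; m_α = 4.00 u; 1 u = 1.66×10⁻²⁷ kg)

T = 2πm/(qB) is independent of speed, so T₂/T₁ = (m₂/q₂)/(m₁/q₁).
T_{alpha particle}/T_{muon} = (6.64×10^-27/2e) / (1.88×10^-28/1e) = 17.7.

ratio ≈ 17.7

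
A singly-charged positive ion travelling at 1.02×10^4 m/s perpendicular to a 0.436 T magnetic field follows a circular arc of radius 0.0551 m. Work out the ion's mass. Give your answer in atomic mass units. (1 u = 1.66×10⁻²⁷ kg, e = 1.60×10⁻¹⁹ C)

qvB = mv²/r ⇒ m = qBr/v.
m = (1×1.60×10^-19)(0.436)(0.0551) / (1.02×10^4) = 3.77×10^-25 kg = 227 u.

m ≈ 227 u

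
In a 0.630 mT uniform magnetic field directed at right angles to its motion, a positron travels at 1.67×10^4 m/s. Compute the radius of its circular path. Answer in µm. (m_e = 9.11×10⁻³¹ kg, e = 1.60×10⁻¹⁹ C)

r ≈ 151 µm

The magnetic force provides the centripetal force: qvB = mv²/r, so r = mv/(qB).
r = (9.11×10^-31 kg)(1.67×10^4 m/s) / [(1×1.60×10^-19 C)(6.30×10^-4 T)] = 1.51×10^-4 m.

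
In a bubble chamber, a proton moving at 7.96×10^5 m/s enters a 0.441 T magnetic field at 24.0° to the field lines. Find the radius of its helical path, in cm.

r ≈ 0.766 cm

Only the perpendicular component v⊥ = v sin24.0° = 3.24×10^5 m/s is bent by the field.
r = m v⊥ /(qB) = (1.67×10^-27)(3.24×10^5) / [(1×1.60×10^-19)(0.441)] = 7.66×10^-3 m.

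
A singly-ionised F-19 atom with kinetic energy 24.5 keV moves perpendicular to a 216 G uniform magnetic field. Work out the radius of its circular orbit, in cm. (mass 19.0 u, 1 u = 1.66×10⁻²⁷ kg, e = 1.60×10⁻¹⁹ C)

r ≈ 455 cm

Convert the energy: K = 24.5 keV = 3.92×10^-15 J.
v = √(2K/m) = √(2·3.92×10^-15/3.15×10^-26) = 4.99×10^5 m/s.
r = mv/(qB) = (3.15×10^-26)(4.99×10^5) / [(1×1.60×10^-19)(0.0216)] = 4.55 m.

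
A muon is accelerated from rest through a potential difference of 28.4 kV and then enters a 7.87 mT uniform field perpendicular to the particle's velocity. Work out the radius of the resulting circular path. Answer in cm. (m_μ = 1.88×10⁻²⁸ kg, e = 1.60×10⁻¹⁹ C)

The kinetic energy gained is K = qV = (1×1.60×10^-19)(2.84×10^4) = 4.54×10^-15 J.
v = √(2K/m) = 6.95×10^6 m/s.
r = mv/(qB) = (1.88×10^-28)(6.95×10^6) / [(1×1.60×10^-19)(7.87×10^-3)] = 1.04 m.

r ≈ 104 cm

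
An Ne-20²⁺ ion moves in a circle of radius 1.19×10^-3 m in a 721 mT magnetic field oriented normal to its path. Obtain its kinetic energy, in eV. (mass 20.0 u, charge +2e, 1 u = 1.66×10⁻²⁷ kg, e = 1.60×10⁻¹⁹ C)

K ≈ 7.10 eV

v = qBr/m = (2×1.60×10^-19)(0.721)(1.19×10^-3) / (3.32×10^-26) = 8270 m/s.
K = ½mv² = 0.5·(3.32×10^-26)·(8270)² = 1.14×10^-18 J = 7.10 eV.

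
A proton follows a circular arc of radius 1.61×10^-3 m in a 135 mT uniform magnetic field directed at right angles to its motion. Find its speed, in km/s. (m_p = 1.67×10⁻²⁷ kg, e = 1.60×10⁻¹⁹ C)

v ≈ 20.8 km/s

From qvB = mv²/r, v = qBr/m.
v = (1×1.60×10^-19)(0.135)(1.61×10^-3) / (1.67×10^-27) = 2.08×10^4 m/s.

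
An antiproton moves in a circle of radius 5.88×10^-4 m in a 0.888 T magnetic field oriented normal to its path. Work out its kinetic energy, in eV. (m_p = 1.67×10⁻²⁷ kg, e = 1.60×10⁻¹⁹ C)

K ≈ 13.1 eV

v = qBr/m = (1×1.60×10^-19)(0.888)(5.88×10^-4) / (1.67×10^-27) = 5.00×10^4 m/s.
K = ½mv² = 0.5·(1.67×10^-27)·(5.00×10^4)² = 2.09×10^-18 J = 13.1 eV.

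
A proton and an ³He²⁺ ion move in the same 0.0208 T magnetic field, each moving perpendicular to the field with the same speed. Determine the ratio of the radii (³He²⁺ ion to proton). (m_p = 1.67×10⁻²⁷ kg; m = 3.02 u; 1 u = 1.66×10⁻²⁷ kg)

r = mv/(qB) ⇒ at equal v, r ∝ m/q.
r_{³He²⁺ ion}/r_{proton} = 1.50.

ratio ≈ 1.50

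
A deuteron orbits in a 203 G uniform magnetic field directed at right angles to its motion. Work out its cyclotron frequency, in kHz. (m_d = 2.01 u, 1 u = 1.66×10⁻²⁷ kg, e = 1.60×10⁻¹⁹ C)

f = qB/(2πm) = (1×1.60×10^-19)(0.0203) / [2π(3.34×10^-27)] = 1.55×10^5 Hz.

f ≈ 155 kHz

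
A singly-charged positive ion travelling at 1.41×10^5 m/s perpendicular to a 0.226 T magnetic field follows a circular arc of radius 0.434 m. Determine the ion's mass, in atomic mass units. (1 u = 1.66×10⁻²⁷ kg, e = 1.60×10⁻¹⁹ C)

m ≈ 67.0 u

qvB = mv²/r ⇒ m = qBr/v.
m = (1×1.60×10^-19)(0.226)(0.434) / (1.41×10^5) = 1.11×10^-25 kg = 67.0 u.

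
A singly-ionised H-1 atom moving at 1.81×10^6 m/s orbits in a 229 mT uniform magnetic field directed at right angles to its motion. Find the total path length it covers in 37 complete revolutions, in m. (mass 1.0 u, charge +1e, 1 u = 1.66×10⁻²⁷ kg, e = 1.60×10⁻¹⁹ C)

L ≈ 19.1 m

r = mv/(qB) = 0.0820 m, so one revolution covers 2πr = 0.515 m.
In 37 revolutions: L = 37·2πr = 19.1 m.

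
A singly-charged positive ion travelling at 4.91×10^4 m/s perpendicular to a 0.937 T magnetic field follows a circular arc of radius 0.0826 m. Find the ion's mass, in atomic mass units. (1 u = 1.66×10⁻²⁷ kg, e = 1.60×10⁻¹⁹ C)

m ≈ 152 u

qvB = mv²/r ⇒ m = qBr/v.
m = (1×1.60×10^-19)(0.937)(0.0826) / (4.91×10^4) = 2.52×10^-25 kg = 152 u.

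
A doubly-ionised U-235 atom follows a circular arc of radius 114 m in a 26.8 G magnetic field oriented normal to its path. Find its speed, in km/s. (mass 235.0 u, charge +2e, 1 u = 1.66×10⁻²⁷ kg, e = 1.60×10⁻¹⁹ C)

From qvB = mv²/r, v = qBr/m.
v = (2×1.60×10^-19)(2.68×10^-3)(114) / (3.90×10^-25) = 2.51×10^5 m/s.

v ≈ 251 km/s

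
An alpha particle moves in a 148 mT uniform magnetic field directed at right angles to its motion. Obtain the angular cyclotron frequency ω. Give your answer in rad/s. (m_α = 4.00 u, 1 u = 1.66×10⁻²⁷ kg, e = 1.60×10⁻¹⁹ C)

ω = qB/m = (2×1.60×10^-19)(0.148) / (6.64×10^-27) = 7.13×10^6 rad/s.

ω ≈ 7.13×10^6 rad/s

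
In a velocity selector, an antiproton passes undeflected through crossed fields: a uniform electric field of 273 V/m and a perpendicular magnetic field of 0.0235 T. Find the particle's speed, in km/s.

For zero net force, qE = qvB, so v = E/B.
v = (273) / (0.0235) = 1.16×10^4 m/s.

v ≈ 11.6 km/s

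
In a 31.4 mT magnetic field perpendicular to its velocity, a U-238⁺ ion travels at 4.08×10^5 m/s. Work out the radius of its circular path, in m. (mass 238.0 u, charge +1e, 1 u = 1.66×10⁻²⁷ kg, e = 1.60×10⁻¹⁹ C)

The magnetic force provides the centripetal force: qvB = mv²/r, so r = mv/(qB).
r = (3.95×10^-25 kg)(4.08×10^5 m/s) / [(1×1.60×10^-19 C)(0.0314 T)] = 32.1 m.

r ≈ 32.1 m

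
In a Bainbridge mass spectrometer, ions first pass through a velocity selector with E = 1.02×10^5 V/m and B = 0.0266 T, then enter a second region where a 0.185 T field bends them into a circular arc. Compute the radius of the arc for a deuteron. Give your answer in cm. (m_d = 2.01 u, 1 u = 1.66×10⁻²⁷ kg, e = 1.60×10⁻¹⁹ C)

The selector passes v = E/B = 1.02×10^5/0.0266 = 3.83×10^6 m/s.
In the deflection region, r = mv/(qB₂) = (3.34×10^-27)(3.83×10^6) / [(1×1.60×10^-19)(0.185)] = 0.432 m.

r ≈ 43.2 cm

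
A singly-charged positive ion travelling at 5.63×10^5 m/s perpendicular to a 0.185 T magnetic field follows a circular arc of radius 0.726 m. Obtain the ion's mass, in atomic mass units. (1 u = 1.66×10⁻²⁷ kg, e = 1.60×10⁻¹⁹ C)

m ≈ 23.0 u

qvB = mv²/r ⇒ m = qBr/v.
m = (1×1.60×10^-19)(0.185)(0.726) / (5.63×10^5) = 3.82×10^-26 kg = 23.0 u.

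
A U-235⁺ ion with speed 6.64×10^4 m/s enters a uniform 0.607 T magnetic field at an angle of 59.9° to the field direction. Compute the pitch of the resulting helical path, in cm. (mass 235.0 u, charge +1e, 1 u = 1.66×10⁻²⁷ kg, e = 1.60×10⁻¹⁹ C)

The velocity component along B is v∥ = v cos59.9° = 3.33×10^4 m/s.
The cyclotron period T = 2πm/(qB) = 2.52×10^-5 s is set by m, q, B alone.
Pitch = v∥·T = (3.33×10^4)(2.52×10^-5) = 0.840 m.

pitch ≈ 84.0 cm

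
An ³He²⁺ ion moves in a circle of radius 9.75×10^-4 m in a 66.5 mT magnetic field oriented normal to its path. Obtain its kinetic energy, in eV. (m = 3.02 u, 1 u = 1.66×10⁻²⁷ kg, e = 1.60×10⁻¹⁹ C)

K ≈ 0.268 eV

v = qBr/m = (2×1.60×10^-19)(0.0665)(9.75×10^-4) / (5.01×10^-27) = 4140 m/s.
K = ½mv² = 0.5·(5.01×10^-27)·(4140)² = 4.29×10^-20 J = 0.268 eV.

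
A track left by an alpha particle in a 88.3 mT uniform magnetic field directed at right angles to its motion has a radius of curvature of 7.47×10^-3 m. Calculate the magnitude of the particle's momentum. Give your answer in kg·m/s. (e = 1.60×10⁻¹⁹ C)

Since qvB = mv²/r, the momentum p = mv = qBr.
p = (2×1.60×10^-19)(0.0883)(7.47×10^-3) = 2.11×10^-22 kg·m/s.

p ≈ 2.11×10^-22 kg·m/s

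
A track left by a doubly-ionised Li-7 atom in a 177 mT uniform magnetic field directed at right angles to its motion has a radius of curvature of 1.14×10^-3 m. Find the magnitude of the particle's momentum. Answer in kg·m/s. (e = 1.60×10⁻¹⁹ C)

p ≈ 6.46×10^-23 kg·m/s

Since qvB = mv²/r, the momentum p = mv = qBr.
p = (2×1.60×10^-19)(0.177)(1.14×10^-3) = 6.46×10^-23 kg·m/s.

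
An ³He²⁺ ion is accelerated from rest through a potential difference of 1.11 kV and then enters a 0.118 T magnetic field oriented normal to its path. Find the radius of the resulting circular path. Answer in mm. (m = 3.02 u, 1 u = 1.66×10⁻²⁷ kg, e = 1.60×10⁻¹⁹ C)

The kinetic energy gained is K = qV = (2×1.60×10^-19)(1110) = 3.55×10^-16 J.
v = √(2K/m) = 3.76×10^5 m/s.
r = mv/(qB) = (5.01×10^-27)(3.76×10^5) / [(2×1.60×10^-19)(0.118)] = 0.0500 m.

r ≈ 50.0 mm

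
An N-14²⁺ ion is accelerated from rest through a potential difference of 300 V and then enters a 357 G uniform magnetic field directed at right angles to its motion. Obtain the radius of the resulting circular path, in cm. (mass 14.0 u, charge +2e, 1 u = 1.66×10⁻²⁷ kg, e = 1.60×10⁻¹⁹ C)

The kinetic energy gained is K = qV = (2×1.60×10^-19)(300) = 9.60×10^-17 J.
v = √(2K/m) = 9.09×10^4 m/s.
r = mv/(qB) = (2.32×10^-26)(9.09×10^4) / [(2×1.60×10^-19)(0.0357)] = 0.185 m.

r ≈ 18.5 cm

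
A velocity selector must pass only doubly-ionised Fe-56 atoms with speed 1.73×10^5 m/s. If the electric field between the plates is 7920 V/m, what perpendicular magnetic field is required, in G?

qE = qvB ⇒ B = E/v = (7920) / (1.73×10^5) = 0.0458 T.

B ≈ 458 G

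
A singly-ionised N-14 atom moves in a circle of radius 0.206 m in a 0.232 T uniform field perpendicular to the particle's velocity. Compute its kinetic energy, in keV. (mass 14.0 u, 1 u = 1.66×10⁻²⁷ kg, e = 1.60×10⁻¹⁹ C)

K ≈ 7.86 keV

v = qBr/m = (1×1.60×10^-19)(0.232)(0.206) / (2.32×10^-26) = 3.29×10^5 m/s.
K = ½mv² = 0.5·(2.32×10^-26)·(3.29×10^5)² = 1.26×10^-15 J = 7.86 keV.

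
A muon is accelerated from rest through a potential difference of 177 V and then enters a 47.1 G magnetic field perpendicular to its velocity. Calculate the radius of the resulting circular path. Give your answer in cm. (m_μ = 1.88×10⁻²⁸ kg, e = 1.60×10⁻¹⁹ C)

r ≈ 13.7 cm

The kinetic energy gained is K = qV = (1×1.60×10^-19)(177) = 2.83×10^-17 J.
v = √(2K/m) = 5.49×10^5 m/s.
r = mv/(qB) = (1.88×10^-28)(5.49×10^5) / [(1×1.60×10^-19)(4.71×10^-3)] = 0.137 m.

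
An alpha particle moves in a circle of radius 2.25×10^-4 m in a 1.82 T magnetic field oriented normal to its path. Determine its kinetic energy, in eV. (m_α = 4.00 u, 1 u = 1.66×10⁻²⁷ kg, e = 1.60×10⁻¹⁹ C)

v = qBr/m = (2×1.60×10^-19)(1.82)(2.25×10^-4) / (6.64×10^-27) = 1.97×10^4 m/s.
K = ½mv² = 0.5·(6.64×10^-27)·(1.97×10^4)² = 1.29×10^-18 J = 8.08 eV.

K ≈ 8.08 eV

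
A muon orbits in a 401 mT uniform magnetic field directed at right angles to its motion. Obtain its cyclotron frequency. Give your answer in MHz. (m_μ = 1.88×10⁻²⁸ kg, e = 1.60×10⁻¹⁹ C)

f = qB/(2πm) = (1×1.60×10^-19)(0.401) / [2π(1.88×10^-28)] = 5.43×10^7 Hz.

f ≈ 54.3 MHz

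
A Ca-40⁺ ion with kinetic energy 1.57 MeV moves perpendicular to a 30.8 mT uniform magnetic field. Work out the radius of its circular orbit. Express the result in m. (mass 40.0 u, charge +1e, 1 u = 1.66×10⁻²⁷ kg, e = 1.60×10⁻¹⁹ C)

Convert the energy: K = 1.57 MeV = 2.51×10^-13 J.
v = √(2K/m) = √(2·2.51×10^-13/6.64×10^-26) = 2.75×10^6 m/s.
r = mv/(qB) = (6.64×10^-26)(2.75×10^6) / [(1×1.60×10^-19)(0.0308)] = 37.1 m.

r ≈ 37.1 m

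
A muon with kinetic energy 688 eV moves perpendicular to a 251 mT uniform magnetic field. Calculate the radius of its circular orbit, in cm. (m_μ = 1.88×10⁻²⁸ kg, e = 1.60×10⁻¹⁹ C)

Convert the energy: K = 688 eV = 1.10×10^-16 J.
v = √(2K/m) = √(2·1.10×10^-16/1.88×10^-28) = 1.08×10^6 m/s.
r = mv/(qB) = (1.88×10^-28)(1.08×10^6) / [(1×1.60×10^-19)(0.251)] = 5.07×10^-3 m.

r ≈ 0.507 cm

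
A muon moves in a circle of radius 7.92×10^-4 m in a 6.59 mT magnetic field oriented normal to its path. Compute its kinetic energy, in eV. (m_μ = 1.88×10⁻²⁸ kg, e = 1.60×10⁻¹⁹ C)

v = qBr/m = (1×1.60×10^-19)(6.59×10^-3)(7.92×10^-4) / (1.88×10^-28) = 4440 m/s.
K = ½mv² = 0.5·(1.88×10^-28)·(4440)² = 1.85×10^-21 J = 0.0116 eV.

K ≈ 0.0116 eV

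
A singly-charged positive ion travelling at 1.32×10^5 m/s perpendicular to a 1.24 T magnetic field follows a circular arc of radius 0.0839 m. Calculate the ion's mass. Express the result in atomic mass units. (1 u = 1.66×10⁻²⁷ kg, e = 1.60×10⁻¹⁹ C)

m ≈ 76.0 u

qvB = mv²/r ⇒ m = qBr/v.
m = (1×1.60×10^-19)(1.24)(0.0839) / (1.32×10^5) = 1.26×10^-25 kg = 76.0 u.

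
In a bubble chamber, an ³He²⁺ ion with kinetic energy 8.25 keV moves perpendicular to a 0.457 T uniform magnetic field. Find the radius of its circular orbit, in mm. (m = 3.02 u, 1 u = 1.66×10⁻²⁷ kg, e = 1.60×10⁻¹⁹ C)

r ≈ 24.9 mm

Convert the energy: K = 8.25 keV = 1.32×10^-15 J.
v = √(2K/m) = √(2·1.32×10^-15/5.01×10^-27) = 7.26×10^5 m/s.
r = mv/(qB) = (5.01×10^-27)(7.26×10^5) / [(2×1.60×10^-19)(0.457)] = 0.0249 m.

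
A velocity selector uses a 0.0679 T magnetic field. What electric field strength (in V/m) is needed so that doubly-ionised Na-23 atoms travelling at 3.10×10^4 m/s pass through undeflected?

qE = qvB ⇒ E = vB = (3.10×10^4)(0.0679) = 2100 V/m.

E ≈ 2100 V/m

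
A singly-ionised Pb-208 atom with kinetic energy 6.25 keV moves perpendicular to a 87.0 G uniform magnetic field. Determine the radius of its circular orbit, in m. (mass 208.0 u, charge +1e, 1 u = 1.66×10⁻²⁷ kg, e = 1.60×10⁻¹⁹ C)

Convert the energy: K = 6.25 keV = 1.00×10^-15 J.
v = √(2K/m) = √(2·1.00×10^-15/3.45×10^-25) = 7.61×10^4 m/s.
r = mv/(qB) = (3.45×10^-25)(7.61×10^4) / [(1×1.60×10^-19)(8.70×10^-3)] = 18.9 m.

r ≈ 18.9 m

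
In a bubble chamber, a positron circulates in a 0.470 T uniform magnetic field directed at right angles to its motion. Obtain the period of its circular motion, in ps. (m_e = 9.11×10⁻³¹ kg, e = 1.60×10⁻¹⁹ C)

T ≈ 76.1 ps

The cyclotron period is independent of speed: T = 2πm/(qB).
T = 2π(9.11×10^-31) / [(1×1.60×10^-19)(0.470)] = 7.61×10^-11 s.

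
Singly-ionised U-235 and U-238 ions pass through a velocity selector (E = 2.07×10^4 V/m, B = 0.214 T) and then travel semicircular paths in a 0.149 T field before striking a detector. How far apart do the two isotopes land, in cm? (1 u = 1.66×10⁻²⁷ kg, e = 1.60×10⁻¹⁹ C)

Δd ≈ 4.04 cm

Both emerge at v = E/B₁ = 9.67×10^4 m/s.
r = mv/(qB₂), so r₁ = 1.5828 m and r₂ = 1.6030 m, giving Δr = 0.0202 m.
After a semicircle each ion lands a diameter 2r from the entry slit, so the separation is 2Δr = 0.0404 m.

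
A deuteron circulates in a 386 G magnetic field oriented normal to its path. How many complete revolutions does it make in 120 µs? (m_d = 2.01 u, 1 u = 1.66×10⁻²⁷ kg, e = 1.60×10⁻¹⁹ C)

N = 35

T = 2πm/(qB) = 2π(3.3366×10^-27) / [(1×1.60×10^-19)(0.0386)] = 3.3945×10^-6 s.
N = t/T = 1.20×10^-4 / 3.3945×10^-6 ≈ 35.35, so 35 complete revolutions.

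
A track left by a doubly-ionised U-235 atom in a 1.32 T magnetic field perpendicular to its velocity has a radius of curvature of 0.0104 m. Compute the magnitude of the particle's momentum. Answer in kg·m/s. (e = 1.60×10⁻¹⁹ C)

Since qvB = mv²/r, the momentum p = mv = qBr.
p = (2×1.60×10^-19)(1.32)(0.0104) = 4.39×10^-21 kg·m/s.

p ≈ 4.39×10^-21 kg·m/s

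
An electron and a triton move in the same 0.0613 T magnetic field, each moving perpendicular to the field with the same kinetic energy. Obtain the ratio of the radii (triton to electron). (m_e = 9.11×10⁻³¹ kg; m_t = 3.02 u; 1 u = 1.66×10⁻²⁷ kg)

ratio ≈ 74.2

r = √(2mK)/(qB) ⇒ at equal K, r ∝ √m/q.
r_{triton}/r_{electron} = 74.2.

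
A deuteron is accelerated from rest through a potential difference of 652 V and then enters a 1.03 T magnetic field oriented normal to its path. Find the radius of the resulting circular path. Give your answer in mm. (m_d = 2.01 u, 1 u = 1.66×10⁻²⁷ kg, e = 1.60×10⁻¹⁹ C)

r ≈ 5.06 mm

The kinetic energy gained is K = qV = (1×1.60×10^-19)(652) = 1.04×10^-16 J.
v = √(2K/m) = 2.50×10^5 m/s.
r = mv/(qB) = (3.34×10^-27)(2.50×10^5) / [(1×1.60×10^-19)(1.03)] = 5.06×10^-3 m.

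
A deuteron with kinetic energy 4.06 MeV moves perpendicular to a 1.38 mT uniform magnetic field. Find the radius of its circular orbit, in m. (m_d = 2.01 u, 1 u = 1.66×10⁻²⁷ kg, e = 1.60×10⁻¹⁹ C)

r ≈ 298 m

Convert the energy: K = 4.06 MeV = 6.50×10^-13 J.
v = √(2K/m) = √(2·6.50×10^-13/3.34×10^-27) = 1.97×10^7 m/s.
r = mv/(qB) = (3.34×10^-27)(1.97×10^7) / [(1×1.60×10^-19)(1.38×10^-3)] = 298 m.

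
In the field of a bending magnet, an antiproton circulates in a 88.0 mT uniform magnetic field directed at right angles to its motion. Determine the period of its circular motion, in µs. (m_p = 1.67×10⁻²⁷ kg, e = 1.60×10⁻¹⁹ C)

T ≈ 0.745 µs

The cyclotron period is independent of speed: T = 2πm/(qB).
T = 2π(1.67×10^-27) / [(1×1.60×10^-19)(0.0880)] = 7.45×10^-7 s.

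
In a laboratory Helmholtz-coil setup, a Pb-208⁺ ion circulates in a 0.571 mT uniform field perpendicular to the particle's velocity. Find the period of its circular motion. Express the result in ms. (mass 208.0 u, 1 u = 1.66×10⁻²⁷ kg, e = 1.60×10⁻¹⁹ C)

T ≈ 23.7 ms

The cyclotron period is independent of speed: T = 2πm/(qB).
T = 2π(3.45×10^-25) / [(1×1.60×10^-19)(5.71×10^-4)] = 0.0237 s.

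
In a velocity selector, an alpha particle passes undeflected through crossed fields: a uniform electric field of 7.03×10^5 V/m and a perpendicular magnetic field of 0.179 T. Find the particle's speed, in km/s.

v ≈ 3930 km/s

For zero net force, qE = qvB, so v = E/B.
v = (7.03×10^5) / (0.179) = 3.93×10^6 m/s.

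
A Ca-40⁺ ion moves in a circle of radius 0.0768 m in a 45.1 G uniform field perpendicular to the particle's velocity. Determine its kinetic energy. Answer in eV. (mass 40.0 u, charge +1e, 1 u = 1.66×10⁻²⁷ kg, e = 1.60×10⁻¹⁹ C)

v = qBr/m = (1×1.60×10^-19)(4.51×10^-3)(0.0768) / (6.64×10^-26) = 835 m/s.
K = ½mv² = 0.5·(6.64×10^-26)·(835)² = 2.31×10^-20 J = 0.145 eV.

K ≈ 0.145 eV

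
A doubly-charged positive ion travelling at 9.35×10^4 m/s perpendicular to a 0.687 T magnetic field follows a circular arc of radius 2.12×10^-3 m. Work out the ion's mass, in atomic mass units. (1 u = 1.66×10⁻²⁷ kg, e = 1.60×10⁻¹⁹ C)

qvB = mv²/r ⇒ m = qBr/v.
m = (2×1.60×10^-19)(0.687)(2.12×10^-3) / (9.35×10^4) = 4.98×10^-27 kg = 3.00 u.

m ≈ 3.00 u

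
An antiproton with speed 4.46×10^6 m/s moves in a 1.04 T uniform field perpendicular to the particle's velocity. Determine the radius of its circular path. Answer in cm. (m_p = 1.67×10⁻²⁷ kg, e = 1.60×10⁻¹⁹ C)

The magnetic force provides the centripetal force: qvB = mv²/r, so r = mv/(qB).
r = (1.67×10^-27 kg)(4.46×10^6 m/s) / [(1×1.60×10^-19 C)(1.04 T)] = 0.0448 m.

r ≈ 4.48 cm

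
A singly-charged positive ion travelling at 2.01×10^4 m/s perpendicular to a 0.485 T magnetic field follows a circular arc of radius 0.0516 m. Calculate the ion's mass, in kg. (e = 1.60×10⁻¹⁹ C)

qvB = mv²/r ⇒ m = qBr/v.
m = (1×1.60×10^-19)(0.485)(0.0516) / (2.01×10^4) = 1.99×10^-25 kg.

m ≈ 1.99×10^-25 kg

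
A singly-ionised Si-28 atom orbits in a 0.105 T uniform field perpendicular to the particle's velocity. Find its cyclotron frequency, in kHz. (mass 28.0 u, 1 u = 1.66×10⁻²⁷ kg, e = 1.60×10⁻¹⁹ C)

f ≈ 57.5 kHz

f = qB/(2πm) = (1×1.60×10^-19)(0.105) / [2π(4.65×10^-26)] = 5.75×10^4 Hz.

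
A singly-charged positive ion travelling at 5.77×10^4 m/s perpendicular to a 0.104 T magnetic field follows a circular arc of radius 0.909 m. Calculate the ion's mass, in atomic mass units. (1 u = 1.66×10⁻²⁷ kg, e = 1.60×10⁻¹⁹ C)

m ≈ 158 u

qvB = mv²/r ⇒ m = qBr/v.
m = (1×1.60×10^-19)(0.104)(0.909) / (5.77×10^4) = 2.62×10^-25 kg = 158 u.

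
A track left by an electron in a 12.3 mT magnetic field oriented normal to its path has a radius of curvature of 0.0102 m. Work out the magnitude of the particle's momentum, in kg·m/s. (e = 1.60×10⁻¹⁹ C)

Since qvB = mv²/r, the momentum p = mv = qBr.
p = (1×1.60×10^-19)(0.0123)(0.0102) = 2.01×10^-23 kg·m/s.

p ≈ 2.01×10^-23 kg·m/s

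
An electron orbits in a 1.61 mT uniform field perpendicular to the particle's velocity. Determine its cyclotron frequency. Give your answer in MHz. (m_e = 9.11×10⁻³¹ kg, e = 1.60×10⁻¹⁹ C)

f ≈ 45.0 MHz

f = qB/(2πm) = (1×1.60×10^-19)(1.61×10^-3) / [2π(9.11×10^-31)] = 4.50×10^7 Hz.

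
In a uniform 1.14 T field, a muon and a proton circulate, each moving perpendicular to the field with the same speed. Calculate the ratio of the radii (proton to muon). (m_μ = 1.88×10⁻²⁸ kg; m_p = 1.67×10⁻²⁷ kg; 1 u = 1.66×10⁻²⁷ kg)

ratio ≈ 8.88

r = mv/(qB) ⇒ at equal v, r ∝ m/q.
r_{proton}/r_{muon} = 8.88.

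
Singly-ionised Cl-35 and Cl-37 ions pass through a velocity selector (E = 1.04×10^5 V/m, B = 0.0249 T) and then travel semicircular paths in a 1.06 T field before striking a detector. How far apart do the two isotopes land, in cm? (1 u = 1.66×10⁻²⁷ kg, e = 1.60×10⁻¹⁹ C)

Both emerge at v = E/B₁ = 4.18×10^6 m/s.
r = mv/(qB₂), so r₁ = 1.4308 m and r₂ = 1.5126 m, giving Δr = 0.0818 m.
After a semicircle each ion lands a diameter 2r from the entry slit, so the separation is 2Δr = 0.164 m.

Δd ≈ 16.4 cm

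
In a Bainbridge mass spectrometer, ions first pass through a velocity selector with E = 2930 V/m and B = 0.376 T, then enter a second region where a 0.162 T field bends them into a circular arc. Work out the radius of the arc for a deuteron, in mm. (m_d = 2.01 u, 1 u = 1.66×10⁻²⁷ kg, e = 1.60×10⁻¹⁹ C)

r ≈ 1.00 mm

The selector passes v = E/B = 2930/0.376 = 7790 m/s.
In the deflection region, r = mv/(qB₂) = (3.34×10^-27)(7790) / [(1×1.60×10^-19)(0.162)] = 1.00×10^-3 m.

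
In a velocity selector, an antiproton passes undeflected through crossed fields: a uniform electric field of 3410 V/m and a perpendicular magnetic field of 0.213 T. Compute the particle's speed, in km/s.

For zero net force, qE = qvB, so v = E/B.
v = (3410) / (0.213) = 1.60×10^4 m/s.

v ≈ 16.0 km/s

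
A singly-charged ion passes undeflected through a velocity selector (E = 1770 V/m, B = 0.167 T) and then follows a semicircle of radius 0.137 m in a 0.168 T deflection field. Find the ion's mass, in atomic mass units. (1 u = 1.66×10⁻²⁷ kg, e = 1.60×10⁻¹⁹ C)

m ≈ 209 u

v = E/B₁ = 1.06×10^4 m/s.
From r = mv/(qB₂), m = qB₂r/v = (1×1.60×10^-19)(0.168)(0.137) / (1.06×10^4) = 3.47×10^-25 kg.
In atomic mass units: m = 3.47×10^-25 / 1.66×10^-27 = 209 u.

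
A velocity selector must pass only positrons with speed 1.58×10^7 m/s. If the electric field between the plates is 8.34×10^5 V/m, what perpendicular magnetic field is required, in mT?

B ≈ 52.8 mT

qE = qvB ⇒ B = E/v = (8.34×10^5) / (1.58×10^7) = 0.0528 T.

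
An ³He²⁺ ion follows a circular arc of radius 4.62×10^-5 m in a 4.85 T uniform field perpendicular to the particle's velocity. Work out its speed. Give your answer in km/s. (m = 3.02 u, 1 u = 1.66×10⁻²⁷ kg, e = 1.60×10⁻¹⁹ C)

From qvB = mv²/r, v = qBr/m.
v = (2×1.60×10^-19)(4.85)(4.62×10^-5) / (5.01×10^-27) = 1.43×10^4 m/s.

v ≈ 14.3 km/s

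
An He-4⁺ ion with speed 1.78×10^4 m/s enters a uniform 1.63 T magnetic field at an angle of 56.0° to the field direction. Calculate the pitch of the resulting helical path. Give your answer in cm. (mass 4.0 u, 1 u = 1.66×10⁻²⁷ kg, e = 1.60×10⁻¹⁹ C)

pitch ≈ 0.159 cm

The velocity component along B is v∥ = v cos56.0° = 9950 m/s.
The cyclotron period T = 2πm/(qB) = 1.60×10^-7 s is set by m, q, B alone.
Pitch = v∥·T = (9950)(1.60×10^-7) = 1.59×10^-3 m.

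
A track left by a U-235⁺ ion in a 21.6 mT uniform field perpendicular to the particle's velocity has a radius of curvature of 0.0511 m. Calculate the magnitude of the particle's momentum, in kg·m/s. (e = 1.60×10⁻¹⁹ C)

p ≈ 1.77×10^-22 kg·m/s

Since qvB = mv²/r, the momentum p = mv = qBr.
p = (1×1.60×10^-19)(0.0216)(0.0511) = 1.77×10^-22 kg·m/s.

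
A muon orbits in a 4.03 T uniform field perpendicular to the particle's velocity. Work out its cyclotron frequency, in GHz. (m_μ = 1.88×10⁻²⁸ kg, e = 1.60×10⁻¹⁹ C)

f = qB/(2πm) = (1×1.60×10^-19)(4.03) / [2π(1.88×10^-28)] = 5.46×10^8 Hz.

f ≈ 0.546 GHz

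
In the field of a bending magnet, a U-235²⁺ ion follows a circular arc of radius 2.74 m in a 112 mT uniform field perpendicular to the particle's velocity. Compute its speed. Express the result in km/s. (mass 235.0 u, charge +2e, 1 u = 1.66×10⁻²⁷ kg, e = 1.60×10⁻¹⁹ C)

From qvB = mv²/r, v = qBr/m.
v = (2×1.60×10^-19)(0.112)(2.74) / (3.90×10^-25) = 2.52×10^5 m/s.

v ≈ 252 km/s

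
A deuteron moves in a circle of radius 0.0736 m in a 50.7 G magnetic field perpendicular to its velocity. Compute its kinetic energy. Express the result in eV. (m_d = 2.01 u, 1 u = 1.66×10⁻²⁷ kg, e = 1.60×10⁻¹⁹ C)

v = qBr/m = (1×1.60×10^-19)(5.07×10^-3)(0.0736) / (3.34×10^-27) = 1.79×10^4 m/s.
K = ½mv² = 0.5·(3.34×10^-27)·(1.79×10^4)² = 5.34×10^-19 J = 3.34 eV.

K ≈ 3.34 eV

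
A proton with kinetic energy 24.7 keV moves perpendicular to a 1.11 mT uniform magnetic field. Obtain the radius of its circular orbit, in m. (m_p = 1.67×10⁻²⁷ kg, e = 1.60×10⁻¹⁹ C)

Convert the energy: K = 24.7 keV = 3.95×10^-15 J.
v = √(2K/m) = √(2·3.95×10^-15/1.67×10^-27) = 2.18×10^6 m/s.
r = mv/(qB) = (1.67×10^-27)(2.18×10^6) / [(1×1.60×10^-19)(1.11×10^-3)] = 20.5 m.

r ≈ 20.5 m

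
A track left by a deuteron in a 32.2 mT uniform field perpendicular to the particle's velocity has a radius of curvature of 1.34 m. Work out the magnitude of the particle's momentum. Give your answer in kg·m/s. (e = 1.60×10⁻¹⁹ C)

p ≈ 6.90×10^-21 kg·m/s

Since qvB = mv²/r, the momentum p = mv = qBr.
p = (1×1.60×10^-19)(0.0322)(1.34) = 6.90×10^-21 kg·m/s.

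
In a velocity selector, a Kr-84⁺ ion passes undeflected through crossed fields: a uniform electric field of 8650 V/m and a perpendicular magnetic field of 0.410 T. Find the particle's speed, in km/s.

For zero net force, qE = qvB, so v = E/B.
v = (8650) / (0.410) = 2.11×10^4 m/s.

v ≈ 21.1 km/s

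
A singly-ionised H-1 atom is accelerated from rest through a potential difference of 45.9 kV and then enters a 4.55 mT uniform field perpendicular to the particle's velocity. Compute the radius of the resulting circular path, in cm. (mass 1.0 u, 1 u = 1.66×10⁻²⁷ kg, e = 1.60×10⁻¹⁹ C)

The kinetic energy gained is K = qV = (1×1.60×10^-19)(4.59×10^4) = 7.34×10^-15 J.
v = √(2K/m) = 2.97×10^6 m/s.
r = mv/(qB) = (1.66×10^-27)(2.97×10^6) / [(1×1.60×10^-19)(4.55×10^-3)] = 6.78 m.

r ≈ 678 cm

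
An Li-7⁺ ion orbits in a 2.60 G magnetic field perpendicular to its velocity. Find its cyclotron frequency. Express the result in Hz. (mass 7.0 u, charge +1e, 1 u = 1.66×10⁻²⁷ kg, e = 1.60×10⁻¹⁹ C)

f ≈ 570 Hz

f = qB/(2πm) = (1×1.60×10^-19)(2.60×10^-4) / [2π(1.16×10^-26)] = 570 Hz.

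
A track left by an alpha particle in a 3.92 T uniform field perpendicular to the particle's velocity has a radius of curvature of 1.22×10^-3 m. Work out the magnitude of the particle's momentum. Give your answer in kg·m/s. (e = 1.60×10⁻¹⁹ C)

Since qvB = mv²/r, the momentum p = mv = qBr.
p = (2×1.60×10^-19)(3.92)(1.22×10^-3) = 1.53×10^-21 kg·m/s.

p ≈ 1.53×10^-21 kg·m/s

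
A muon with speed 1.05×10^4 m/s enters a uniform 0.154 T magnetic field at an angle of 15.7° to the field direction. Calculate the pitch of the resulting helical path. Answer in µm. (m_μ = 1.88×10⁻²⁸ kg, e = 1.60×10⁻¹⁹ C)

The velocity component along B is v∥ = v cos15.7° = 1.01×10^4 m/s.
The cyclotron period T = 2πm/(qB) = 4.79×10^-8 s is set by m, q, B alone.
Pitch = v∥·T = (1.01×10^4)(4.79×10^-8) = 4.85×10^-4 m.

pitch ≈ 485 µm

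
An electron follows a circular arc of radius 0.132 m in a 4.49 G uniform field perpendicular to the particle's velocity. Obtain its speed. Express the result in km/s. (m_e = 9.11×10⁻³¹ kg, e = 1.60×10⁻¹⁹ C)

From qvB = mv²/r, v = qBr/m.
v = (1×1.60×10^-19)(4.49×10^-4)(0.132) / (9.11×10^-31) = 1.04×10^7 m/s.

v ≈ 10400 km/s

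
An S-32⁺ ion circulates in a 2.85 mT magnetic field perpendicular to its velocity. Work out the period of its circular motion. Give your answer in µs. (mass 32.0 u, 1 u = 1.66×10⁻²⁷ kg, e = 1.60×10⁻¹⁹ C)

T ≈ 732 µs

The cyclotron period is independent of speed: T = 2πm/(qB).
T = 2π(5.31×10^-26) / [(1×1.60×10^-19)(2.85×10^-3)] = 7.32×10^-4 s.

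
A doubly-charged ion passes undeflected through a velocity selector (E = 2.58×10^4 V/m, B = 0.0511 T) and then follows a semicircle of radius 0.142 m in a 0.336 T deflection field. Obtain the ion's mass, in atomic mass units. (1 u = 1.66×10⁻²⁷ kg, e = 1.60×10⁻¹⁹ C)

m ≈ 18.2 u

v = E/B₁ = 5.05×10^5 m/s.
From r = mv/(qB₂), m = qB₂r/v = (2×1.60×10^-19)(0.336)(0.142) / (5.05×10^5) = 3.02×10^-26 kg.
In atomic mass units: m = 3.02×10^-26 / 1.66×10^-27 = 18.2 u.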